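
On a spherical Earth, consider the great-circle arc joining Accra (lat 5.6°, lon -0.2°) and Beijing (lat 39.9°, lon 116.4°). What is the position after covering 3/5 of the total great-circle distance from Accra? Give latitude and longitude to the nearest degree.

From cos δ = sin φ₁ sin φ₂ + cos φ₁ cos φ₂ cos Δλ, the central angle is δ ≈ 1.854 rad (106.2°).
Interpolate at f = 3/5 with slerp weights a = sin((1−f)δ)/sin δ ≈ 0.703, b = sin(fδ)/sin δ ≈ 0.934.
p = a·p₁ + b·p₂ ≈ (0.381, 0.639, 0.668); φ = arcsin(p_z) ≈ 41.89°, λ = atan2(p_y, p_x) ≈ 59.17°.

≈ lat 42°, lon 59°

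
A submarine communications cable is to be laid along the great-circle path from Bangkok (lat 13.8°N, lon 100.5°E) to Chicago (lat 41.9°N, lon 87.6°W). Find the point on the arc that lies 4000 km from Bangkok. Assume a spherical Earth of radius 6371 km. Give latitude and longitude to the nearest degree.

Convert each endpoint to a unit vector on the sphere (x = cos φ cos λ, y = cos φ sin λ, z = sin φ).
The central angle between the endpoints is δ = arccos(p₁·p₂) ≈ 2.161 rad (123.8°). The total great-circle distance is δ·R ≈ 2.161 × 6371 ≈ 13766 km, so the target fraction is f = 4000/13766 ≈ 0.291.
Interpolate at f ≈ 0.291 with slerp weights a = sin((1−f)δ)/sin δ ≈ 1.203, b = sin(fδ)/sin δ ≈ 0.707.
p = a·p₁ + b·p₂ ≈ (-0.191, 0.623, 0.759); φ = arcsin(p_z) ≈ 49.37°, λ = atan2(p_y, p_x) ≈ 107.04°.

≈ lat 49°N, lon 107°E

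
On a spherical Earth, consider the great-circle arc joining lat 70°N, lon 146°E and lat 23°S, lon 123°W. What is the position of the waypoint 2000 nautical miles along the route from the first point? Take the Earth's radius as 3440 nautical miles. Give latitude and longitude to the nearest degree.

Write both endpoints as unit vectors p₁, p₂ with components (cos φ cos λ, cos φ sin λ, sin φ).
The central angle between the endpoints is δ = arccos(p₁·p₂) ≈ 1.953 rad (111.9°). The total great-circle distance is δ·R ≈ 1.953 × 3440 ≈ 6717 nmi, so the target fraction is f = 2000/6717 ≈ 0.298.
Interpolate at f ≈ 0.298 with slerp weights a = sin((1−f)δ)/sin δ ≈ 1.056, b = sin(fδ)/sin δ ≈ 0.592.
p = a·p₁ + b·p₂ ≈ (-0.596, -0.255, 0.761); φ = arcsin(p_z) ≈ 49.58°, λ = atan2(p_y, p_x) ≈ -156.85°.

≈ lat 50°N, lon 157°W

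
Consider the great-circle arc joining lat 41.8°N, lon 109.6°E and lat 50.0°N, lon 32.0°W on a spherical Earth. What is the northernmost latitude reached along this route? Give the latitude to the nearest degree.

≈ 73°N

The great circle lies in the plane with unit normal n̂ = (p₁ × p₂)/|p₁ × p₂|.
Here n̂_z ≈ -0.300; the vertex latitude is φ_max = arccos|n̂_z| ≈ 72.5°.
Check via Clairaut: cos φ_max = |cos φ₁| · sin C = cos(41.8°)·sin(23.8°) ≈ 0.300, again giving ≈ 72.5°.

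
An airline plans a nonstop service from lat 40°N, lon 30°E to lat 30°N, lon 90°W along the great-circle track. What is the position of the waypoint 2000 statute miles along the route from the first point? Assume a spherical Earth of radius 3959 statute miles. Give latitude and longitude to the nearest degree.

From cos δ = sin φ₁ sin φ₂ + cos φ₁ cos φ₂ cos Δλ, the central angle is δ ≈ 1.581 rad (90.6°). The total great-circle distance is δ·R ≈ 1.581 × 3959 ≈ 6260 mi, so the target fraction is f = 2000/6260 ≈ 0.320.
Interpolate at f ≈ 0.320 with slerp weights a = sin((1−f)δ)/sin δ ≈ 0.880, b = sin(fδ)/sin δ ≈ 0.484.
p = a·p₁ + b·p₂ ≈ (0.584, -0.082, 0.808); φ = arcsin(p_z) ≈ 53.87°, λ = atan2(p_y, p_x) ≈ -8.00°.

≈ lat 54°N, lon 8°W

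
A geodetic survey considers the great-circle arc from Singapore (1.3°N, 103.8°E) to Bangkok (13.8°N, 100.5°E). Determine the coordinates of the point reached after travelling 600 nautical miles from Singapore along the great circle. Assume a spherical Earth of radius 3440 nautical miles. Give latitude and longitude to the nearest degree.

≈ (11°N, 101°E)

From cos δ = sin φ₁ sin φ₂ + cos φ₁ cos φ₂ cos Δλ, the central angle is δ ≈ 0.225 rad (12.9°). The total great-circle distance is δ·R ≈ 0.225 × 3440 ≈ 776 nmi, so the target fraction is f = 600/776 ≈ 0.774.
Interpolate at f ≈ 0.774 with slerp weights a = sin((1−f)δ)/sin δ ≈ 0.228, b = sin(fδ)/sin δ ≈ 0.776.
p = a·p₁ + b·p₂ ≈ (-0.192, 0.963, 0.190); φ = arcsin(p_z) ≈ 10.97°, λ = atan2(p_y, p_x) ≈ 101.27°.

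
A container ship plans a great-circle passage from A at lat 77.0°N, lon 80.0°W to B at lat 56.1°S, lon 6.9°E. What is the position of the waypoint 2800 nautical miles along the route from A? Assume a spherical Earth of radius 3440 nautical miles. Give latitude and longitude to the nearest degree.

From cos δ = sin φ₁ sin φ₂ + cos φ₁ cos φ₂ cos Δλ, the central angle is δ ≈ 2.501 rad (143.3°). The total great-circle distance is δ·R ≈ 2.501 × 3440 ≈ 8605 nmi, so the target fraction is f = 2800/8605 ≈ 0.325.
Interpolate at f ≈ 0.325 with slerp weights a = sin((1−f)δ)/sin δ ≈ 1.663, b = sin(fδ)/sin δ ≈ 1.217.
p = a·p₁ + b·p₂ ≈ (0.739, -0.287, 0.610); φ = arcsin(p_z) ≈ 37.58°, λ = atan2(p_y, p_x) ≈ -21.21°.

≈ lat 38°N, lon 21°W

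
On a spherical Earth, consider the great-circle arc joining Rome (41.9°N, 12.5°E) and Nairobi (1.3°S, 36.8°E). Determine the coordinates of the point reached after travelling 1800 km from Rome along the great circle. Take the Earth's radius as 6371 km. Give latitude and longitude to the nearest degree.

≈ (28°N, 22°E)

Write both endpoints as unit vectors p₁, p₂ with components (cos φ cos λ, cos φ sin λ, sin φ).
The central angle between the endpoints is δ = arccos(p₁·p₂) ≈ 0.846 rad (48.5°). The total great-circle distance is δ·R ≈ 0.846 × 6371 ≈ 5389 km, so the target fraction is f = 1800/5389 ≈ 0.334.
Interpolate at f ≈ 0.334 with slerp weights a = sin((1−f)δ)/sin δ ≈ 0.713, b = sin(fδ)/sin δ ≈ 0.372.
p = a·p₁ + b·p₂ ≈ (0.817, 0.338, 0.468); φ = arcsin(p_z) ≈ 27.90°, λ = atan2(p_y, p_x) ≈ 22.48°.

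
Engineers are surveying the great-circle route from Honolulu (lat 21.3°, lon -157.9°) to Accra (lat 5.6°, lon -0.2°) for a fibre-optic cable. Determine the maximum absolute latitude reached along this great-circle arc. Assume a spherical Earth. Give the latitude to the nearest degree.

≈ 52°

The great circle lies in the plane with unit normal n̂ = (p₁ × p₂)/|p₁ × p₂|.
Here n̂_z ≈ +0.619; the vertex latitude is φ_max = arccos|n̂_z| ≈ 51.8°.
Check via Clairaut: cos φ_max = |cos φ₁| · sin C = cos(21.3°)·sin(41.6°) ≈ 0.619, again giving ≈ 51.8°.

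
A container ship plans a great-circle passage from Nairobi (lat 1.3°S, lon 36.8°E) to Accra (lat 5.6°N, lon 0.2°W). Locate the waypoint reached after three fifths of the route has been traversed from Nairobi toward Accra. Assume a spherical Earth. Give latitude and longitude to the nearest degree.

≈ lat 3°N, lon 15°E

Write both endpoints as unit vectors p₁, p₂ with components (cos φ cos λ, cos φ sin λ, sin φ).
The central angle between the endpoints is δ = arccos(p₁·p₂) ≈ 0.656 rad (37.6°).
Interpolate at f = 3/5 with slerp weights a = sin((1−f)δ)/sin δ ≈ 0.425, b = sin(fδ)/sin δ ≈ 0.629.
p = a·p₁ + b·p₂ ≈ (0.966, 0.253, 0.052); φ = arcsin(p_z) ≈ 2.96°, λ = atan2(p_y, p_x) ≈ 14.65°.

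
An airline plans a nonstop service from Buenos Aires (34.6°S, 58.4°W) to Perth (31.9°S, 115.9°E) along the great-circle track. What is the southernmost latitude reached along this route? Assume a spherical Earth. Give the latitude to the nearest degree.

≈ 86°S

The great circle lies in the plane with unit normal n̂ = (p₁ × p₂)/|p₁ × p₂|.
Here n̂_z ≈ +0.076; the vertex latitude is φ_max = arccos|n̂_z| ≈ 85.7°.
Check via Clairaut: cos φ_max = |cos φ₁| · sin C = cos(34.6°)·sin(174.7°) ≈ 0.076, again giving ≈ 85.7°.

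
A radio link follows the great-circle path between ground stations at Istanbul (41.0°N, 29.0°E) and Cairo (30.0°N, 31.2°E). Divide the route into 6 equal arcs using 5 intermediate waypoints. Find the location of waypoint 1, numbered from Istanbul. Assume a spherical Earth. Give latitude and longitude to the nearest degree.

Write both endpoints as unit vectors p₁, p₂ with components (cos φ cos λ, cos φ sin λ, sin φ).
The central angle between the endpoints is δ = arccos(p₁·p₂) ≈ 0.194 rad (11.1°).
Interpolate at f = 1/6 with slerp weights a = sin((1−f)δ)/sin δ ≈ 0.835, b = sin(fδ)/sin δ ≈ 0.168.
p = a·p₁ + b·p₂ ≈ (0.675, 0.381, 0.632); φ = arcsin(p_z) ≈ 39.17°, λ = atan2(p_y, p_x) ≈ 29.41°.

≈ 39°N, 29°E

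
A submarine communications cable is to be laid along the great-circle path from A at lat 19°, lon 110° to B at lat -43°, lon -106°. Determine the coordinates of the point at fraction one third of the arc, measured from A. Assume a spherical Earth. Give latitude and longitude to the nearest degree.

≈ lat -16°, lon 142°

Convert each endpoint to a unit vector on the sphere (x = cos φ cos λ, y = cos φ sin λ, z = sin φ).
The central angle between the endpoints is δ = arccos(p₁·p₂) ≈ 2.468 rad (141.4°).
Interpolate at f = 1/3 with slerp weights a = sin((1−f)δ)/sin δ ≈ 1.598, b = sin(fδ)/sin δ ≈ 1.175.
p = a·p₁ + b·p₂ ≈ (-0.754, 0.594, -0.281); φ = arcsin(p_z) ≈ -16.31°, λ = atan2(p_y, p_x) ≈ 141.74°.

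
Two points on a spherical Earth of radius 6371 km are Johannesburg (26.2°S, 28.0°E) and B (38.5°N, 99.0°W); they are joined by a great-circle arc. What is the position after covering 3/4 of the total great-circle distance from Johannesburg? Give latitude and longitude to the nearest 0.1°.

≈ (30.9°N, 58.9°W)

Convert each endpoint to a unit vector on the sphere (x = cos φ cos λ, y = cos φ sin λ, z = sin φ).
The central angle between the endpoints is δ = arccos(p₁·p₂) ≈ 2.343 rad (134.2°).
Interpolate at f = 3/4 with slerp weights a = sin((1−f)δ)/sin δ ≈ 0.771, b = sin(fδ)/sin δ ≈ 1.371.
p = a·p₁ + b·p₂ ≈ (0.443, -0.735, 0.513); φ = arcsin(p_z) ≈ 30.87°, λ = atan2(p_y, p_x) ≈ -58.91°.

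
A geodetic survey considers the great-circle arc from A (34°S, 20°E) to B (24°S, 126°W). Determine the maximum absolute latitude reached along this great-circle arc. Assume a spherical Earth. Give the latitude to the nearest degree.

The great circle lies in the plane with unit normal n̂ = (p₁ × p₂)/|p₁ × p₂|.
Here n̂_z ≈ -0.462; the vertex latitude is φ_max = arccos|n̂_z| ≈ 62.5°.
Check via Clairaut: cos φ_max = |cos φ₁| · sin C = cos(34.0°)·sin(146.1°) ≈ 0.462, again giving ≈ 62.5°.

≈ 62°S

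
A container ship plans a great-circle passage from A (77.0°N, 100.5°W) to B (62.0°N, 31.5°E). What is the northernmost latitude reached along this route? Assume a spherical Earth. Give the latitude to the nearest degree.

≈ 83°N

The great circle lies in the plane with unit normal n̂ = (p₁ × p₂)/|p₁ × p₂|.
Here n̂_z ≈ +0.128; the vertex latitude is φ_max = arccos|n̂_z| ≈ 82.7°.
Check via Clairaut: cos φ_max = |cos φ₁| · sin C = cos(77.0°)·sin(34.7°) ≈ 0.128, again giving ≈ 82.7°.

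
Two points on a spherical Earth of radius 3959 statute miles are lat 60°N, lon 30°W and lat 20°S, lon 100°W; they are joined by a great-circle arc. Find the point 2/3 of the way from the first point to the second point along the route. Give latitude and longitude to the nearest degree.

≈ lat 9°N, lon 85°W

From cos δ = sin φ₁ sin φ₂ + cos φ₁ cos φ₂ cos Δλ, the central angle is δ ≈ 1.707 rad (97.8°).
Interpolate at f = 2/3 with slerp weights a = sin((1−f)δ)/sin δ ≈ 0.544, b = sin(fδ)/sin δ ≈ 0.916.
p = a·p₁ + b·p₂ ≈ (0.086, -0.984, 0.158); φ = arcsin(p_z) ≈ 9.06°, λ = atan2(p_y, p_x) ≈ -85.01°.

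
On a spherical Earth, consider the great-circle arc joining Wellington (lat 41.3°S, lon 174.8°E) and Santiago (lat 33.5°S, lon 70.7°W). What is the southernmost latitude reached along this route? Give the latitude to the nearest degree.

The great circle lies in the plane with unit normal n̂ = (p₁ × p₂)/|p₁ × p₂|.
Here n̂_z ≈ +0.573; the vertex latitude is φ_max = arccos|n̂_z| ≈ 55.0°.
Check via Clairaut: cos φ_max = |cos φ₁| · sin C = cos(41.3°)·sin(130.3°) ≈ 0.573, again giving ≈ 55.0°.

≈ 55°S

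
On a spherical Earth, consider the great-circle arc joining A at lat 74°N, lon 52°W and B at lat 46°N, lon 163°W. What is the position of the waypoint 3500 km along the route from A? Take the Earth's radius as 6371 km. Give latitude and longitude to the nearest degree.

≈ lat 64°N, lon 148°W

The haversine formula gives a central angle δ ≈ 0.898 rad (51.5°) between the endpoints. The total great-circle distance is δ·R ≈ 0.898 × 6371 ≈ 5724 km, so the target fraction is f = 3500/5724 ≈ 0.611.
Interpolate at f ≈ 0.611 with slerp weights a = sin((1−f)δ)/sin δ ≈ 0.437, b = sin(fδ)/sin δ ≈ 0.667.
p = a·p₁ + b·p₂ ≈ (-0.369, -0.231, 0.900); φ = arcsin(p_z) ≈ 64.20°, λ = atan2(p_y, p_x) ≈ -148.02°.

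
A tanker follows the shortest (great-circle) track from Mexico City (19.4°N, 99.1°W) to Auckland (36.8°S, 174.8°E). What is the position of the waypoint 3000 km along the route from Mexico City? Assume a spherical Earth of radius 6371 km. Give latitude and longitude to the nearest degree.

The haversine formula gives a central angle δ ≈ 1.719 rad (98.5°) between the endpoints. The total great-circle distance is δ·R ≈ 1.719 × 6371 ≈ 10951 km, so the target fraction is f = 3000/10951 ≈ 0.274.
Interpolate at f ≈ 0.274 with slerp weights a = sin((1−f)δ)/sin δ ≈ 0.959, b = sin(fδ)/sin δ ≈ 0.459.
p = a·p₁ + b·p₂ ≈ (-0.509, -0.860, 0.044); φ = arcsin(p_z) ≈ 2.51°, λ = atan2(p_y, p_x) ≈ -120.62°.

≈ 3°N, 121°W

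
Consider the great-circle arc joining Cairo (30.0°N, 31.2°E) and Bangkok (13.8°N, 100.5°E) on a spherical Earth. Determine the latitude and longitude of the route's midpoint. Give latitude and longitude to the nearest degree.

From cos δ = sin φ₁ sin φ₂ + cos φ₁ cos φ₂ cos Δλ, the central angle is δ ≈ 1.141 rad (65.4°).
Interpolate at f = 1/2 with slerp weights a = sin((1−f)δ)/sin δ ≈ 0.594, b = sin(fδ)/sin δ ≈ 0.594.
p = a·p₁ + b·p₂ ≈ (0.335, 0.834, 0.439); φ = arcsin(p_z) ≈ 26.03°, λ = atan2(p_y, p_x) ≈ 68.11°.

≈ 26°N, 68°E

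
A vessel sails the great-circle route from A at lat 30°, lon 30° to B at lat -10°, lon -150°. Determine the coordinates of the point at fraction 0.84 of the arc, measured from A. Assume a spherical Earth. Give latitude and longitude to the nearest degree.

From cos δ = sin φ₁ sin φ₂ + cos φ₁ cos φ₂ cos Δλ, the central angle is δ ≈ 2.793 rad (160.0°).
Interpolate at f = 0.84 with slerp weights a = sin((1−f)δ)/sin δ ≈ 1.263, b = sin(fδ)/sin δ ≈ 2.089.
p = a·p₁ + b·p₂ ≈ (-0.834, -0.482, 0.269); φ = arcsin(p_z) ≈ 15.60°, λ = atan2(p_y, p_x) ≈ -150.00°.

≈ lat 16°, lon -150°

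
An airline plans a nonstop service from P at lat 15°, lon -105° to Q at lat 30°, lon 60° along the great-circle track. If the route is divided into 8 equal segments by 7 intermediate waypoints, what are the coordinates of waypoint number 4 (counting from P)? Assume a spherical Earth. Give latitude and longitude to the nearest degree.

Convert each endpoint to a unit vector on the sphere (x = cos φ cos λ, y = cos φ sin λ, z = sin φ).
The central angle between the endpoints is δ = arccos(p₁·p₂) ≈ 2.317 rad (132.7°).
Interpolate at f = 4/8 with slerp weights a = sin((1−f)δ)/sin δ ≈ 1.247, b = sin(fδ)/sin δ ≈ 1.247.
p = a·p₁ + b·p₂ ≈ (0.228, -0.228, 0.946); φ = arcsin(p_z) ≈ 71.17°, λ = atan2(p_y, p_x) ≈ -45.00°.

≈ lat 71°, lon -45°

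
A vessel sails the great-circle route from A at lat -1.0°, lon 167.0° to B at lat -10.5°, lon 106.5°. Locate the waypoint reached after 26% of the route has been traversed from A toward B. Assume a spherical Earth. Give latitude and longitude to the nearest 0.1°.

≈ lat -4.1°, lon 151.5°

Write both endpoints as unit vectors p₁, p₂ with components (cos φ cos λ, cos φ sin λ, sin φ).
The central angle between the endpoints is δ = arccos(p₁·p₂) ≈ 1.062 rad (60.8°).
Interpolate at f = 0.26 with slerp weights a = sin((1−f)δ)/sin δ ≈ 0.810, b = sin(fδ)/sin δ ≈ 0.312.
p = a·p₁ + b·p₂ ≈ (-0.876, 0.476, -0.071); φ = arcsin(p_z) ≈ -4.07°, λ = atan2(p_y, p_x) ≈ 151.47°.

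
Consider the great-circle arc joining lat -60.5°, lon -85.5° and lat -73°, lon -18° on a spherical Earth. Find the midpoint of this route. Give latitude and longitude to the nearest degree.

Convert each endpoint to a unit vector on the sphere (x = cos φ cos λ, y = cos φ sin λ, z = sin φ).
The central angle between the endpoints is δ = arccos(p₁·p₂) ≈ 0.479 rad (27.4°).
Interpolate at f = 1/2 with slerp weights a = sin((1−f)δ)/sin δ ≈ 0.515, b = sin(fδ)/sin δ ≈ 0.515.
p = a·p₁ + b·p₂ ≈ (0.163, -0.299, -0.940); φ = arcsin(p_z) ≈ -70.08°, λ = atan2(p_y, p_x) ≈ -61.42°.

≈ lat -70°, lon -61°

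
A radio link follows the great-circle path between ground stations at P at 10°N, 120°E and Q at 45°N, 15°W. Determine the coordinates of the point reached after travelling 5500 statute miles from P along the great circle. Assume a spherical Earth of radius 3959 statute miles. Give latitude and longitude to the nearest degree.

≈ 58°N, 34°E

Write both endpoints as unit vectors p₁, p₂ with components (cos φ cos λ, cos φ sin λ, sin φ).
The central angle between the endpoints is δ = arccos(p₁·p₂) ≈ 1.949 rad (111.7°). The total great-circle distance is δ·R ≈ 1.949 × 3959 ≈ 7718 mi, so the target fraction is f = 5500/7718 ≈ 0.713.
Interpolate at f ≈ 0.713 with slerp weights a = sin((1−f)δ)/sin δ ≈ 0.572, b = sin(fδ)/sin δ ≈ 1.059.
p = a·p₁ + b·p₂ ≈ (0.441, 0.294, 0.848); φ = arcsin(p_z) ≈ 57.97°, λ = atan2(p_y, p_x) ≈ 33.66°.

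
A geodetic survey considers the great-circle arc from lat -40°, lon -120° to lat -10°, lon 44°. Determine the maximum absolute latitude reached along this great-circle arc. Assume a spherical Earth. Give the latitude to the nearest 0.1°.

The great circle lies in the plane with unit normal n̂ = (p₁ × p₂)/|p₁ × p₂|.
Here n̂_z ≈ +0.263; the vertex latitude is φ_max = arccos|n̂_z| ≈ 74.7°.
Check via Clairaut: cos φ_max = |cos φ₁| · sin C = cos(40.0°)·sin(159.9°) ≈ 0.263, again giving ≈ 74.7°.

≈ -74.7°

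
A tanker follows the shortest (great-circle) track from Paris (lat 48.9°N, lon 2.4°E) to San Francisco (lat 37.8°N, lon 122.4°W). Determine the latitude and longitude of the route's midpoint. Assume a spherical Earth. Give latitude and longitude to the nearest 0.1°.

≈ lat 63.5°N, lon 70.0°W

Convert each endpoint to a unit vector on the sphere (x = cos φ cos λ, y = cos φ sin λ, z = sin φ).
The central angle between the endpoints is δ = arccos(p₁·p₂) ≈ 1.405 rad (80.5°).
Interpolate at f = 1/2 with slerp weights a = sin((1−f)δ)/sin δ ≈ 0.655, b = sin(fδ)/sin δ ≈ 0.655.
p = a·p₁ + b·p₂ ≈ (0.153, -0.419, 0.895); φ = arcsin(p_z) ≈ 63.51°, λ = atan2(p_y, p_x) ≈ -69.95°.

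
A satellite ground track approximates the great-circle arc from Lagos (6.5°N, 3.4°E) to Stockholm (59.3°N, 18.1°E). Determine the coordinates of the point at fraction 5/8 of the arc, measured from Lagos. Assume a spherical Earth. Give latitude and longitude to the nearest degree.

≈ 40°N, 10°E

The haversine formula gives a central angle δ ≈ 0.942 rad (54.0°) between the endpoints.
Interpolate at f = 5/8 with slerp weights a = sin((1−f)δ)/sin δ ≈ 0.428, b = sin(fδ)/sin δ ≈ 0.687.
p = a·p₁ + b·p₂ ≈ (0.758, 0.134, 0.639); φ = arcsin(p_z) ≈ 39.71°, λ = atan2(p_y, p_x) ≈ 10.04°.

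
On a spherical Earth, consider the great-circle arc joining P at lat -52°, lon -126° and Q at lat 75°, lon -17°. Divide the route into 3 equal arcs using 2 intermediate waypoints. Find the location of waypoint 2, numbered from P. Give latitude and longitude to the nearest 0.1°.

≈ lat 39.9°, lon -93.0°

Write both endpoints as unit vectors p₁, p₂ with components (cos φ cos λ, cos φ sin λ, sin φ).
The central angle between the endpoints is δ = arccos(p₁·p₂) ≈ 2.520 rad (144.4°).
Interpolate at f = 2/3 with slerp weights a = sin((1−f)δ)/sin δ ≈ 1.279, b = sin(fδ)/sin δ ≈ 1.707.
p = a·p₁ + b·p₂ ≈ (-0.040, -0.766, 0.641); φ = arcsin(p_z) ≈ 39.89°, λ = atan2(p_y, p_x) ≈ -93.01°.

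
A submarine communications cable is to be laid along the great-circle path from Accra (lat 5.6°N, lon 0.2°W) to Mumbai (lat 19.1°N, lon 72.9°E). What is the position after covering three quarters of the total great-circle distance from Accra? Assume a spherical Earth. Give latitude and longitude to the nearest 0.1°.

The haversine formula gives a central angle δ ≈ 1.261 rad (72.2°) between the endpoints.
Interpolate at f = 3/4 with slerp weights a = sin((1−f)δ)/sin δ ≈ 0.325, b = sin(fδ)/sin δ ≈ 0.851.
p = a·p₁ + b·p₂ ≈ (0.560, 0.768, 0.310); φ = arcsin(p_z) ≈ 18.08°, λ = atan2(p_y, p_x) ≈ 53.87°.

≈ lat 18.1°N, lon 53.9°E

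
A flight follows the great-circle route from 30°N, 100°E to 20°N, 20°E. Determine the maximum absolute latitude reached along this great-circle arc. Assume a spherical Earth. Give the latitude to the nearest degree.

≈ 32°N

The great circle lies in the plane with unit normal n̂ = (p₁ × p₂)/|p₁ × p₂|.
Here n̂_z ≈ -0.844; the vertex latitude is φ_max = arccos|n̂_z| ≈ 32.5°.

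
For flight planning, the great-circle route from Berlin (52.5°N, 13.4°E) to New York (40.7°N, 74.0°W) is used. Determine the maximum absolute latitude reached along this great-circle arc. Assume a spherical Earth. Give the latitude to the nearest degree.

The great circle lies in the plane with unit normal n̂ = (p₁ × p₂)/|p₁ × p₂|.
Here n̂_z ≈ -0.547; the vertex latitude is φ_max = arccos|n̂_z| ≈ 56.8°.

≈ 57°N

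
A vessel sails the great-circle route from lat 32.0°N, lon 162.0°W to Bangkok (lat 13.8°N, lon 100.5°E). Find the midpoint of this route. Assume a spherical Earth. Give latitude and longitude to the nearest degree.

≈ lat 33°N, lon 145°E

The haversine formula gives a central angle δ ≈ 1.552 rad (88.9°) between the endpoints.
Interpolate at f = 1/2 with slerp weights a = sin((1−f)δ)/sin δ ≈ 0.701, b = sin(fδ)/sin δ ≈ 0.701.
p = a·p₁ + b·p₂ ≈ (-0.689, 0.485, 0.538); φ = arcsin(p_z) ≈ 32.57°, λ = atan2(p_y, p_x) ≈ 144.84°.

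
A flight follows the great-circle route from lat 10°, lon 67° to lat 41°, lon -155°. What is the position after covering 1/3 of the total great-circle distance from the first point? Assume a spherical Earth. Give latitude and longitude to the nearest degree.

≈ lat 40°, lon 94°

Convert each endpoint to a unit vector on the sphere (x = cos φ cos λ, y = cos φ sin λ, z = sin φ).
The central angle between the endpoints is δ = arccos(p₁·p₂) ≈ 2.025 rad (116.0°).
Interpolate at f = 1/3 with slerp weights a = sin((1−f)δ)/sin δ ≈ 1.086, b = sin(fδ)/sin δ ≈ 0.695.
p = a·p₁ + b·p₂ ≈ (-0.058, 0.762, 0.645); φ = arcsin(p_z) ≈ 40.13°, λ = atan2(p_y, p_x) ≈ 94.33°.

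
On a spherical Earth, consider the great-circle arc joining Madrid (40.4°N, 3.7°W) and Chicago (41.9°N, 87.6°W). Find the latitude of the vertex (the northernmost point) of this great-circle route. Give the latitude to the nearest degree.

The great circle lies in the plane with unit normal n̂ = (p₁ × p₂)/|p₁ × p₂|.
Here n̂_z ≈ -0.648; the vertex latitude is φ_max = arccos|n̂_z| ≈ 49.6°.
Check via Clairaut: cos φ_max = |cos φ₁| · sin C = cos(40.4°)·sin(58.3°) ≈ 0.648, again giving ≈ 49.6°.

≈ 50°N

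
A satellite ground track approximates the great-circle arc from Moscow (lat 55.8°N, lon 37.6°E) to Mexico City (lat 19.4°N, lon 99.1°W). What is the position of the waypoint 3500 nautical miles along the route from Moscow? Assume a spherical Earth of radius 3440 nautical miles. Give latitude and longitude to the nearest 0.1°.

≈ lat 52.9°N, lon 75.7°W

Write both endpoints as unit vectors p₁, p₂ with components (cos φ cos λ, cos φ sin λ, sin φ).
The central angle between the endpoints is δ = arccos(p₁·p₂) ≈ 1.682 rad (96.4°). The total great-circle distance is δ·R ≈ 1.682 × 3440 ≈ 5787 nmi, so the target fraction is f = 3500/5787 ≈ 0.605.
Interpolate at f ≈ 0.605 with slerp weights a = sin((1−f)δ)/sin δ ≈ 0.621, b = sin(fδ)/sin δ ≈ 0.856.
p = a·p₁ + b·p₂ ≈ (0.149, -0.584, 0.798); φ = arcsin(p_z) ≈ 52.91°, λ = atan2(p_y, p_x) ≈ -75.73°.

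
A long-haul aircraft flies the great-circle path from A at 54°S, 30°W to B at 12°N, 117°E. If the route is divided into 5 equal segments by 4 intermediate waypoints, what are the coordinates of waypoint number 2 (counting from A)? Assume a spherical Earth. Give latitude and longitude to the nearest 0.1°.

Write both endpoints as unit vectors p₁, p₂ with components (cos φ cos λ, cos φ sin λ, sin φ).
The central angle between the endpoints is δ = arccos(p₁·p₂) ≈ 2.279 rad (130.6°).
Interpolate at f = 2/5 with slerp weights a = sin((1−f)δ)/sin δ ≈ 1.289, b = sin(fδ)/sin δ ≈ 1.041.
p = a·p₁ + b·p₂ ≈ (0.194, 0.528, -0.827); φ = arcsin(p_z) ≈ -55.76°, λ = atan2(p_y, p_x) ≈ 69.81°.

≈ 55.8°S, 69.8°E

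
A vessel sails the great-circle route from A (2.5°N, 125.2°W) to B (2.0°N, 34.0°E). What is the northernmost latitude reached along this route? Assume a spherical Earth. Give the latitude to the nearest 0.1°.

≈ 12.3°N

The great circle lies in the plane with unit normal n̂ = (p₁ × p₂)/|p₁ × p₂|.
Here n̂_z ≈ +0.977; the vertex latitude is φ_max = arccos|n̂_z| ≈ 12.3°.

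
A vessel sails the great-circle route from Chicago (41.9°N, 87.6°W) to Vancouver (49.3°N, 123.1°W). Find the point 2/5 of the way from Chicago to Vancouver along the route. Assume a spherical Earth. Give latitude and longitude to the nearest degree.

≈ 46°N, 101°W

Write both endpoints as unit vectors p₁, p₂ with components (cos φ cos λ, cos φ sin λ, sin φ).
The central angle between the endpoints is δ = arccos(p₁·p₂) ≈ 0.448 rad (25.7°).
Interpolate at f = 2/5 with slerp weights a = sin((1−f)δ)/sin δ ≈ 0.613, b = sin(fδ)/sin δ ≈ 0.411.
p = a·p₁ + b·p₂ ≈ (-0.127, -0.681, 0.721); φ = arcsin(p_z) ≈ 46.17°, λ = atan2(p_y, p_x) ≈ -100.60°.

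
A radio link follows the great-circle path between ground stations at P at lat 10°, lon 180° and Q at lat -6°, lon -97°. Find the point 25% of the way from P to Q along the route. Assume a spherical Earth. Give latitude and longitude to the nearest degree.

Write both endpoints as unit vectors p₁, p₂ with components (cos φ cos λ, cos φ sin λ, sin φ).
The central angle between the endpoints is δ = arccos(p₁·p₂) ≈ 1.469 rad (84.2°).
Interpolate at f = 0.25 with slerp weights a = sin((1−f)δ)/sin δ ≈ 0.897, b = sin(fδ)/sin δ ≈ 0.361.
p = a·p₁ + b·p₂ ≈ (-0.927, -0.356, 0.118); φ = arcsin(p_z) ≈ 6.78°, λ = atan2(p_y, p_x) ≈ -158.97°.

≈ lat 7°, lon -159°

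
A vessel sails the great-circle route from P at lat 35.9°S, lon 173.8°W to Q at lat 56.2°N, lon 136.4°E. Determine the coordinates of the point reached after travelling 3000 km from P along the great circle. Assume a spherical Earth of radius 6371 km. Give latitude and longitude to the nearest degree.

≈ lat 11°S, lon 175°E

Convert each endpoint to a unit vector on the sphere (x = cos φ cos λ, y = cos φ sin λ, z = sin φ).
The central angle between the endpoints is δ = arccos(p₁·p₂) ≈ 1.768 rad (101.3°). The total great-circle distance is δ·R ≈ 1.768 × 6371 ≈ 11267 km, so the target fraction is f = 3000/11267 ≈ 0.266.
Interpolate at f ≈ 0.266 with slerp weights a = sin((1−f)δ)/sin δ ≈ 0.982, b = sin(fδ)/sin δ ≈ 0.463.
p = a·p₁ + b·p₂ ≈ (-0.977, 0.092, -0.191); φ = arcsin(p_z) ≈ -11.03°, λ = atan2(p_y, p_x) ≈ 174.65°.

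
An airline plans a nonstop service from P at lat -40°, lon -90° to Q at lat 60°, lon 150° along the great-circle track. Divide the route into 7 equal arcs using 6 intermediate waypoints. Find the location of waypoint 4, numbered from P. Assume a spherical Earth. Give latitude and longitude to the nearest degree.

≈ lat 27°, lon -136°

Write both endpoints as unit vectors p₁, p₂ with components (cos φ cos λ, cos φ sin λ, sin φ).
The central angle between the endpoints is δ = arccos(p₁·p₂) ≈ 2.416 rad (138.4°).
Interpolate at f = 4/7 with slerp weights a = sin((1−f)δ)/sin δ ≈ 1.296, b = sin(fδ)/sin δ ≈ 1.480.
p = a·p₁ + b·p₂ ≈ (-0.641, -0.623, 0.448); φ = arcsin(p_z) ≈ 26.64°, λ = atan2(p_y, p_x) ≈ -135.81°.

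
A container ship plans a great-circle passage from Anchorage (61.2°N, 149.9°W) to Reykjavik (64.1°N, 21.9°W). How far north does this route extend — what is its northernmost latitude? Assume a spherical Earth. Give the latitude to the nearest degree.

The great circle lies in the plane with unit normal n̂ = (p₁ × p₂)/|p₁ × p₂|.
Here n̂_z ≈ +0.220; the vertex latitude is φ_max = arccos|n̂_z| ≈ 77.3°.
Check via Clairaut: cos φ_max = |cos φ₁| · sin C = cos(61.2°)·sin(27.2°) ≈ 0.220, again giving ≈ 77.3°.

≈ 77°N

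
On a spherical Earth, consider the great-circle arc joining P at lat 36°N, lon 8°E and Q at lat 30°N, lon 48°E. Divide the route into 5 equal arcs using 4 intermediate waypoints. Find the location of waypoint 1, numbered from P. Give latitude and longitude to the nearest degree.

≈ lat 36°N, lon 16°E

Write both endpoints as unit vectors p₁, p₂ with components (cos φ cos λ, cos φ sin λ, sin φ).
The central angle between the endpoints is δ = arccos(p₁·p₂) ≈ 0.591 rad (33.8°).
Interpolate at f = 1/5 with slerp weights a = sin((1−f)δ)/sin δ ≈ 0.817, b = sin(fδ)/sin δ ≈ 0.212.
p = a·p₁ + b·p₂ ≈ (0.777, 0.228, 0.586); φ = arcsin(p_z) ≈ 35.89°, λ = atan2(p_y, p_x) ≈ 16.36°.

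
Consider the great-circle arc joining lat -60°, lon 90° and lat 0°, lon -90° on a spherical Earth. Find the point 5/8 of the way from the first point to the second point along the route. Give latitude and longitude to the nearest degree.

≈ lat -45°, lon -90°

From cos δ = sin φ₁ sin φ₂ + cos φ₁ cos φ₂ cos Δλ, the central angle is δ ≈ 2.094 rad (120.0°).
Interpolate at f = 5/8 with slerp weights a = sin((1−f)δ)/sin δ ≈ 0.816, b = sin(fδ)/sin δ ≈ 1.115.
p = a·p₁ + b·p₂ ≈ (0.000, -0.707, -0.707); φ = arcsin(p_z) ≈ -45.00°, λ = atan2(p_y, p_x) ≈ -90.00°.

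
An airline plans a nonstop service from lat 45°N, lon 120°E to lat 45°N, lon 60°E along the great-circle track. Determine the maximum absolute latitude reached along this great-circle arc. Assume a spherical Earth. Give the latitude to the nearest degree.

≈ 49°N

The great circle lies in the plane with unit normal n̂ = (p₁ × p₂)/|p₁ × p₂|.
Here n̂_z ≈ -0.655; the vertex latitude is φ_max = arccos|n̂_z| ≈ 49.1°.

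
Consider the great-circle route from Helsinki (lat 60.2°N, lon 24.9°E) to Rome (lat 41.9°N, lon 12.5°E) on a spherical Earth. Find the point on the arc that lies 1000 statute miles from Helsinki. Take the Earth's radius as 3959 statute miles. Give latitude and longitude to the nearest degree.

≈ lat 47°N, lon 15°E

Write both endpoints as unit vectors p₁, p₂ with components (cos φ cos λ, cos φ sin λ, sin φ).
The central angle between the endpoints is δ = arccos(p₁·p₂) ≈ 0.346 rad (19.8°). The total great-circle distance is δ·R ≈ 0.346 × 3959 ≈ 1369 mi, so the target fraction is f = 1000/1369 ≈ 0.730.
Interpolate at f ≈ 0.730 with slerp weights a = sin((1−f)δ)/sin δ ≈ 0.275, b = sin(fδ)/sin δ ≈ 0.737.
p = a·p₁ + b·p₂ ≈ (0.660, 0.176, 0.731); φ = arcsin(p_z) ≈ 46.95°, λ = atan2(p_y, p_x) ≈ 14.96°.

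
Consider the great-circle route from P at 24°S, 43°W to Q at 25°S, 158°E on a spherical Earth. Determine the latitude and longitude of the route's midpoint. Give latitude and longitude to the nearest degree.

≈ 68°S, 121°W

Convert each endpoint to a unit vector on the sphere (x = cos φ cos λ, y = cos φ sin λ, z = sin φ).
The central angle between the endpoints is δ = arccos(p₁·p₂) ≈ 2.216 rad (126.9°).
Interpolate at f = 1/2 with slerp weights a = sin((1−f)δ)/sin δ ≈ 1.120, b = sin(fδ)/sin δ ≈ 1.120.
p = a·p₁ + b·p₂ ≈ (-0.193, -0.317, -0.928); φ = arcsin(p_z) ≈ -68.20°, λ = atan2(p_y, p_x) ≈ -121.27°.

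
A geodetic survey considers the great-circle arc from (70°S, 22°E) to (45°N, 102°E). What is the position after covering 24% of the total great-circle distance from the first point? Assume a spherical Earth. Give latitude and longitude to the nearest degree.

Write both endpoints as unit vectors p₁, p₂ with components (cos φ cos λ, cos φ sin λ, sin φ).
The central angle between the endpoints is δ = arccos(p₁·p₂) ≈ 2.243 rad (128.5°).
Interpolate at f = 0.24 with slerp weights a = sin((1−f)δ)/sin δ ≈ 1.266, b = sin(fδ)/sin δ ≈ 0.655.
p = a·p₁ + b·p₂ ≈ (0.305, 0.615, -0.727); φ = arcsin(p_z) ≈ -46.62°, λ = atan2(p_y, p_x) ≈ 63.61°.

≈ (47°S, 64°E)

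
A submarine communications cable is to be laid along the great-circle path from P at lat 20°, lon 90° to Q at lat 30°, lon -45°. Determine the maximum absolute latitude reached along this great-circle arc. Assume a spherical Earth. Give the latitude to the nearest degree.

The great circle lies in the plane with unit normal n̂ = (p₁ × p₂)/|p₁ × p₂|.
Here n̂_z ≈ -0.629; the vertex latitude is φ_max = arccos|n̂_z| ≈ 51.0°.
Check via Clairaut: cos φ_max = |cos φ₁| · sin C = cos(20.0°)·sin(42.0°) ≈ 0.629, again giving ≈ 51.0°.

≈ 51°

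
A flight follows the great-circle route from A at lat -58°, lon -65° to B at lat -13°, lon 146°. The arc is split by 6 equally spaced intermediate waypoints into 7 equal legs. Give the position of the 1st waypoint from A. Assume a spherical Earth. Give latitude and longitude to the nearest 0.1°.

Write both endpoints as unit vectors p₁, p₂ with components (cos φ cos λ, cos φ sin λ, sin φ).
The central angle between the endpoints is δ = arccos(p₁·p₂) ≈ 1.825 rad (104.6°).
Interpolate at f = 1/7 with slerp weights a = sin((1−f)δ)/sin δ ≈ 1.033, b = sin(fδ)/sin δ ≈ 0.266.
p = a·p₁ + b·p₂ ≈ (0.016, -0.351, -0.936); φ = arcsin(p_z) ≈ -69.42°, λ = atan2(p_y, p_x) ≈ -87.36°.

≈ lat -69.4°, lon -87.4°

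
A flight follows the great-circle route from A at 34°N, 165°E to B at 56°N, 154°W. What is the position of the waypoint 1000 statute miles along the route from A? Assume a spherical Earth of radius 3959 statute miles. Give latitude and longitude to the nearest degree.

≈ 45°N, 178°E

Write both endpoints as unit vectors p₁, p₂ with components (cos φ cos λ, cos φ sin λ, sin φ).
The central angle between the endpoints is δ = arccos(p₁·p₂) ≈ 0.621 rad (35.6°). The total great-circle distance is δ·R ≈ 0.621 × 3959 ≈ 2457 mi, so the target fraction is f = 1000/2457 ≈ 0.407.
Interpolate at f ≈ 0.407 with slerp weights a = sin((1−f)δ)/sin δ ≈ 0.619, b = sin(fδ)/sin δ ≈ 0.430.
p = a·p₁ + b·p₂ ≈ (-0.711, 0.027, 0.702); φ = arcsin(p_z) ≈ 44.61°, λ = atan2(p_y, p_x) ≈ 177.79°.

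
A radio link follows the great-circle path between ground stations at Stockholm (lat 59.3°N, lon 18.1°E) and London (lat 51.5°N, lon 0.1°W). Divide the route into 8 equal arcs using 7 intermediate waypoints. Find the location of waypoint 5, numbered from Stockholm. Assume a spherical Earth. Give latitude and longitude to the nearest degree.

≈ lat 55°N, lon 6°E

Write both endpoints as unit vectors p₁, p₂ with components (cos φ cos λ, cos φ sin λ, sin φ).
The central angle between the endpoints is δ = arccos(p₁·p₂) ≈ 0.225 rad (12.9°).
Interpolate at f = 5/8 with slerp weights a = sin((1−f)δ)/sin δ ≈ 0.378, b = sin(fδ)/sin δ ≈ 0.628.
p = a·p₁ + b·p₂ ≈ (0.574, 0.059, 0.816); φ = arcsin(p_z) ≈ 54.73°, λ = atan2(p_y, p_x) ≈ 5.89°.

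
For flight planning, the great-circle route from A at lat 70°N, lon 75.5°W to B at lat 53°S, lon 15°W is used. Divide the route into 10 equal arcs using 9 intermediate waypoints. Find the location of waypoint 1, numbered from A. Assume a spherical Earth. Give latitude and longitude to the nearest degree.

Convert each endpoint to a unit vector on the sphere (x = cos φ cos λ, y = cos φ sin λ, z = sin φ).
The central angle between the endpoints is δ = arccos(p₁·p₂) ≈ 2.277 rad (130.5°).
Interpolate at f = 1/10 with slerp weights a = sin((1−f)δ)/sin δ ≈ 1.167, b = sin(fδ)/sin δ ≈ 0.297.
p = a·p₁ + b·p₂ ≈ (0.272, -0.433, 0.859); φ = arcsin(p_z) ≈ 59.25°, λ = atan2(p_y, p_x) ≈ -57.80°.

≈ lat 59°N, lon 58°W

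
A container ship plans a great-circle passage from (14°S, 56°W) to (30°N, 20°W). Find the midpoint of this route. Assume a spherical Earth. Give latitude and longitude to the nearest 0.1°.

≈ (8.4°N, 39.1°W)

From cos δ = sin φ₁ sin φ₂ + cos φ₁ cos φ₂ cos Δλ, the central angle is δ ≈ 0.978 rad (56.0°).
Interpolate at f = 1/2 with slerp weights a = sin((1−f)δ)/sin δ ≈ 0.566, b = sin(fδ)/sin δ ≈ 0.566.
p = a·p₁ + b·p₂ ≈ (0.768, -0.623, 0.146); φ = arcsin(p_z) ≈ 8.40°, λ = atan2(p_y, p_x) ≈ -39.06°.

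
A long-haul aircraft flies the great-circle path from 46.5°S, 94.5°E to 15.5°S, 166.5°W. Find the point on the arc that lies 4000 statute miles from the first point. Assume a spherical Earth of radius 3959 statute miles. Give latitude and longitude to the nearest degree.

The haversine formula gives a central angle δ ≈ 1.481 rad (84.8°) between the endpoints. The total great-circle distance is δ·R ≈ 1.481 × 3959 ≈ 5862 mi, so the target fraction is f = 4000/5862 ≈ 0.682.
Interpolate at f ≈ 0.682 with slerp weights a = sin((1−f)δ)/sin δ ≈ 0.455, b = sin(fδ)/sin δ ≈ 0.850.
p = a·p₁ + b·p₂ ≈ (-0.821, 0.121, -0.557); φ = arcsin(p_z) ≈ -33.87°, λ = atan2(p_y, p_x) ≈ 171.63°.

≈ 34°S, 172°E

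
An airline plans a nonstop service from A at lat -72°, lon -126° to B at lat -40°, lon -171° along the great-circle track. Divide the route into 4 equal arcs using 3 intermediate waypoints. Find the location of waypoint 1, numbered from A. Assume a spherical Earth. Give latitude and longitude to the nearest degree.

≈ lat -66°, lon -147°

Write both endpoints as unit vectors p₁, p₂ with components (cos φ cos λ, cos φ sin λ, sin φ).
The central angle between the endpoints is δ = arccos(p₁·p₂) ≈ 0.678 rad (38.9°).
Interpolate at f = 1/4 with slerp weights a = sin((1−f)δ)/sin δ ≈ 0.776, b = sin(fδ)/sin δ ≈ 0.269.
p = a·p₁ + b·p₂ ≈ (-0.344, -0.226, -0.911); φ = arcsin(p_z) ≈ -65.66°, λ = atan2(p_y, p_x) ≈ -146.70°.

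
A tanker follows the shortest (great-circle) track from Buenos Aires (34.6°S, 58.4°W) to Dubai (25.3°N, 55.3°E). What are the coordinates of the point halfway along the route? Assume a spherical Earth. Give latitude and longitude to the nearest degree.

≈ 8°S, 3°E

Write both endpoints as unit vectors p₁, p₂ with components (cos φ cos λ, cos φ sin λ, sin φ).
The central angle between the endpoints is δ = arccos(p₁·p₂) ≈ 2.143 rad (122.8°).
Interpolate at f = 1/2 with slerp weights a = sin((1−f)δ)/sin δ ≈ 1.045, b = sin(fδ)/sin δ ≈ 1.045.
p = a·p₁ + b·p₂ ≈ (0.988, 0.044, -0.147); φ = arcsin(p_z) ≈ -8.44°, λ = atan2(p_y, p_x) ≈ 2.55°.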